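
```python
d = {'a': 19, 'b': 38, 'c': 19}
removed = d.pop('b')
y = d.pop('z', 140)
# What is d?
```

After line 1: d = {'a': 19, 'b': 38, 'c': 19}
After line 2 (pop 'b' returns 38): d = {'a': 19, 'c': 19}, removed = 38
After line 3 (pop 'z' missing, returns default 140): d = {'a': 19, 'c': 19}, y = 140

{'a': 19, 'c': 19}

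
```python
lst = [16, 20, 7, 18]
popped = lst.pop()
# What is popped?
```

18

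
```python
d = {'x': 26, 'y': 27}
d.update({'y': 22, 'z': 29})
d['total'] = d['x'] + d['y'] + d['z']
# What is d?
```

After line 1: d = {'x': 26, 'y': 27}
After line 2 (y overwritten, z added): d = {'x': 26, 'y': 22, 'z': 29}
After line 3 (total = 26 + 22 + 29 = 77): d = {'x': 26, 'y': 22, 'z': 29, 'total': 77}

{'x': 26, 'y': 22, 'z': 29, 'total': 77}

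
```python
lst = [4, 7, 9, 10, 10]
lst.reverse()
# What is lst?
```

[10, 10, 9, 7, 4]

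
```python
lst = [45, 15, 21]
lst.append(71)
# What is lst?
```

[45, 15, 21, 71]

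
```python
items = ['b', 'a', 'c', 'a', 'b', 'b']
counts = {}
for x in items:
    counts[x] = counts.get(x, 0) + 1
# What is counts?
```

Initial: counts = {}, items = ['b', 'a', 'c', 'a', 'b', 'b']
See 'b': counts = {'b': 1}
See 'a': counts = {'b': 1, 'a': 1}
See 'c': counts = {'b': 1, 'a': 1, 'c': 1}
See 'a': counts = {'b': 1, 'a': 2, 'c': 1}
See 'b': counts = {'b': 2, 'a': 2, 'c': 1}
See 'b': counts = {'b': 3, 'a': 2, 'c': 1}

{'b': 3, 'a': 2, 'c': 1}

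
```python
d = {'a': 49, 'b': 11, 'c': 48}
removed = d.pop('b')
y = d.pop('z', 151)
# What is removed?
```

After line 1: d = {'a': 49, 'b': 11, 'c': 48}
After line 2 (pop 'b' returns 11): d = {'a': 49, 'c': 48}, removed = 11
After line 3 (pop 'z' missing, returns default 151): d = {'a': 49, 'c': 48}, y = 151

11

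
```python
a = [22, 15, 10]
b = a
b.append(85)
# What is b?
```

After line 1: a = [22, 15, 10]
After line 2 (b = a is an alias, same object): a = [22, 15, 10], b = [22, 15, 10]
After line 3 (b.append mutates the shared list): a = [22, 15, 10, 85], b = [22, 15, 10, 85]

[22, 15, 10, 85]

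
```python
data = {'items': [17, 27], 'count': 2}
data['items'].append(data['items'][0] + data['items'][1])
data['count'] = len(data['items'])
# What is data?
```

After line 1: data = {'items': [17, 27], 'count': 2}
After line 2 (append 17 + 27 = 44): data = {'items': [17, 27, 44], 'count': 2}
After line 3 (count = len(items) = 3): data = {'items': [17, 27, 44], 'count': 3}

{'items': [17, 27, 44], 'count': 3}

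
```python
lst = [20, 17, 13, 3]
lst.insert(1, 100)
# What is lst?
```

[20, 100, 17, 13, 3]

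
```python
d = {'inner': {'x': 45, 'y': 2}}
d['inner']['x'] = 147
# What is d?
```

After line 1: d = {'inner': {'x': 45, 'y': 2}}
After line 2 (inner x overwritten): d = {'inner': {'x': 147, 'y': 2}}

{'inner': {'x': 147, 'y': 2}}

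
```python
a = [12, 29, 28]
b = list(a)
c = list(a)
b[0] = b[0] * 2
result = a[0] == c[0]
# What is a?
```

After line 1: a = [12, 29, 28]
After line 2 (b = list(a), copy): a = [12, 29, 28], b = [12, 29, 28]
After line 3 (c = list(a) is a copy, new object): c = [12, 29, 28]
After line 4 (b[0] = 12 * 2 = 24; only b mutates (copy)): a = [12, 29, 28], b = [24, 29, 28], c = [12, 29, 28]
After line 5 (a[0] = 12, c[0] = 12; result = True)

[12, 29, 28]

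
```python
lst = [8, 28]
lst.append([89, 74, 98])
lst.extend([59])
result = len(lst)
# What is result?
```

After line 1: lst = [8, 28]
After line 2 (append adds [89, 74, 98] as single element): lst = [8, 28, [89, 74, 98]]
After line 3 (extend unpacks [59], adds 59): lst = [8, 28, [89, 74, 98], 59]
After line 4: result = len(lst) = 4

4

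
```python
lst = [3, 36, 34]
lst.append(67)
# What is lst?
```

[3, 36, 34, 67]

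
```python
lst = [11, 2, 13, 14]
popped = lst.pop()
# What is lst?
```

[11, 2, 13]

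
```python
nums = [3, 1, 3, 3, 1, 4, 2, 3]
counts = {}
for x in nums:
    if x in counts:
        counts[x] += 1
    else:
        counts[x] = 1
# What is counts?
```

Initial: counts = {}, nums = [3, 1, 3, 3, 1, 4, 2, 3]
See 3: counts = {3: 1}
See 1: counts = {3: 1, 1: 1}
See 3: counts = {3: 2, 1: 1}
See 3: counts = {3: 3, 1: 1}
See 1: counts = {3: 3, 1: 2}
See 4: counts = {3: 3, 1: 2, 4: 1}
See 2: counts = {3: 3, 1: 2, 4: 1, 2: 1}
See 3: counts = {3: 4, 1: 2, 4: 1, 2: 1}

{3: 4, 1: 2, 4: 1, 2: 1}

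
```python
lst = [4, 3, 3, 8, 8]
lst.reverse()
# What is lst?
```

[8, 8, 3, 3, 4]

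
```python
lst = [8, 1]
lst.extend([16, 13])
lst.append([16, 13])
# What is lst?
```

After line 1: lst = [8, 1]
After line 2 (extend unpacks [16, 13]): lst = [8, 1, 16, 13]
After line 3 (append adds [16, 13] as single element): lst = [8, 1, 16, 13, [16, 13]]

[8, 1, 16, 13, [16, 13]]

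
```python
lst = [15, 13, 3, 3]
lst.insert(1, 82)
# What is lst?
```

[15, 82, 13, 3, 3]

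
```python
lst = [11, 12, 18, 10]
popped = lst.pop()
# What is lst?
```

[11, 12, 18]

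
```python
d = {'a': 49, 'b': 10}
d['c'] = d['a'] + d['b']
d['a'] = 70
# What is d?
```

After line 1: d = {'a': 49, 'b': 10}
After line 2 (d['c'] = 49 + 10): d = {'a': 49, 'b': 10, 'c': 59}
After line 3: d = {'a': 70, 'b': 10, 'c': 59}

{'a': 70, 'b': 10, 'c': 59}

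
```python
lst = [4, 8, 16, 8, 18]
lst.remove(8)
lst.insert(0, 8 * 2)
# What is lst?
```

After line 1: lst = [4, 8, 16, 8, 18]
After line 2 (remove first 8): lst = [4, 16, 8, 18]
After line 3 (insert 16 at index 0): lst = [16, 4, 16, 8, 18]

[16, 4, 16, 8, 18]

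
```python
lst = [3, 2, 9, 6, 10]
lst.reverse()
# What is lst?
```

[10, 6, 9, 2, 3]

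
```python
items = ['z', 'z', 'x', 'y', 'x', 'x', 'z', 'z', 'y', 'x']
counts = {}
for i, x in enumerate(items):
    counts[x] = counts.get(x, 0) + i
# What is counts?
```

Initial: counts = {}, items = ['z', 'z', 'x', 'y', 'x', 'x', 'z', 'z', 'y', 'x']
i=0, x='z': counts = {'z': 0}
i=1, x='z': counts = {'z': 1}
i=2, x='x': counts = {'z': 1, 'x': 2}
i=3, x='y': counts = {'z': 1, 'x': 2, 'y': 3}
i=4, x='x': counts = {'z': 1, 'x': 6, 'y': 3}
i=5, x='x': counts = {'z': 1, 'x': 11, 'y': 3}
i=6, x='z': counts = {'z': 7, 'x': 11, 'y': 3}
i=7, x='z': counts = {'z': 14, 'x': 11, 'y': 3}
i=8, x='y': counts = {'z': 14, 'x': 11, 'y': 11}
i=9, x='x': counts = {'z': 14, 'x': 20, 'y': 11}

{'z': 14, 'x': 20, 'y': 11}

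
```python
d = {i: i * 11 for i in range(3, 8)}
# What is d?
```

{3: 33, 4: 44, 5: 55, 6: 66, 7: 77}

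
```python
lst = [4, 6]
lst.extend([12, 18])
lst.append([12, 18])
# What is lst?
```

After line 1: lst = [4, 6]
After line 2 (extend unpacks [12, 18]): lst = [4, 6, 12, 18]
After line 3 (append adds [12, 18] as single element): lst = [4, 6, 12, 18, [12, 18]]

[4, 6, 12, 18, [12, 18]]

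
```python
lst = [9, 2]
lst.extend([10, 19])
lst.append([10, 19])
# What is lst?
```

After line 1: lst = [9, 2]
After line 2 (extend unpacks [10, 19]): lst = [9, 2, 10, 19]
After line 3 (append adds [10, 19] as single element): lst = [9, 2, 10, 19, [10, 19]]

[9, 2, 10, 19, [10, 19]]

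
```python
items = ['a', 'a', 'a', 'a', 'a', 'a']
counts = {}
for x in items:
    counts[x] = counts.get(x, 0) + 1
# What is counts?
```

Initial: counts = {}, items = ['a', 'a', 'a', 'a', 'a', 'a']
See 'a': counts = {'a': 1}
See 'a': counts = {'a': 2}
See 'a': counts = {'a': 3}
See 'a': counts = {'a': 4}
See 'a': counts = {'a': 5}
See 'a': counts = {'a': 6}

{'a': 6}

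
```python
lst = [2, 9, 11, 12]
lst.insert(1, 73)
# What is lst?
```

[2, 73, 9, 11, 12]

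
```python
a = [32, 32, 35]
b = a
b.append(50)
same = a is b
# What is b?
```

After line 1: a = [32, 32, 35]
After line 2 (b = a is an alias, same object): a = [32, 32, 35], b = [32, 32, 35]
After line 3 (b.append mutates the shared list): a = [32, 32, 35, 50], b = [32, 32, 35, 50]
After line 4 (same = a is b; same object -> True): same = True

[32, 32, 35, 50]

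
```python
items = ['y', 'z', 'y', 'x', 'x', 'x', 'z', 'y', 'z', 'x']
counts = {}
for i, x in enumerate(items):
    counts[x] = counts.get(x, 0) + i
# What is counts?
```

Initial: counts = {}, items = ['y', 'z', 'y', 'x', 'x', 'x', 'z', 'y', 'z', 'x']
i=0, x='y': counts = {'y': 0}
i=1, x='z': counts = {'y': 0, 'z': 1}
i=2, x='y': counts = {'y': 2, 'z': 1}
i=3, x='x': counts = {'y': 2, 'z': 1, 'x': 3}
i=4, x='x': counts = {'y': 2, 'z': 1, 'x': 7}
i=5, x='x': counts = {'y': 2, 'z': 1, 'x': 12}
i=6, x='z': counts = {'y': 2, 'z': 7, 'x': 12}
i=7, x='y': counts = {'y': 9, 'z': 7, 'x': 12}
i=8, x='z': counts = {'y': 9, 'z': 15, 'x': 12}
i=9, x='x': counts = {'y': 9, 'z': 15, 'x': 21}

{'y': 9, 'z': 15, 'x': 21}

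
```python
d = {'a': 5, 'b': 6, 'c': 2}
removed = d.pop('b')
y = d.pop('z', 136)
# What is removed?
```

After line 1: d = {'a': 5, 'b': 6, 'c': 2}
After line 2 (pop 'b' returns 6): d = {'a': 5, 'c': 2}, removed = 6
After line 3 (pop 'z' missing, returns default 136): d = {'a': 5, 'c': 2}, y = 136

6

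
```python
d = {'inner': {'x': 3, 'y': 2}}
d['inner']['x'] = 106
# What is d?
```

After line 1: d = {'inner': {'x': 3, 'y': 2}}
After line 2 (inner x overwritten): d = {'inner': {'x': 106, 'y': 2}}

{'inner': {'x': 106, 'y': 2}}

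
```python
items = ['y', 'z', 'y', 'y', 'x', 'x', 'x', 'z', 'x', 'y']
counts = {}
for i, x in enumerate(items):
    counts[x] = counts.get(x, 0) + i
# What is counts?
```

Initial: counts = {}, items = ['y', 'z', 'y', 'y', 'x', 'x', 'x', 'z', 'x', 'y']
i=0, x='y': counts = {'y': 0}
i=1, x='z': counts = {'y': 0, 'z': 1}
i=2, x='y': counts = {'y': 2, 'z': 1}
i=3, x='y': counts = {'y': 5, 'z': 1}
i=4, x='x': counts = {'y': 5, 'z': 1, 'x': 4}
i=5, x='x': counts = {'y': 5, 'z': 1, 'x': 9}
i=6, x='x': counts = {'y': 5, 'z': 1, 'x': 15}
i=7, x='z': counts = {'y': 5, 'z': 8, 'x': 15}
i=8, x='x': counts = {'y': 5, 'z': 8, 'x': 23}
i=9, x='y': counts = {'y': 14, 'z': 8, 'x': 23}

{'y': 14, 'z': 8, 'x': 23}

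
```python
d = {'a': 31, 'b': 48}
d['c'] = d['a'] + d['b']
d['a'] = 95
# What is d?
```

After line 1: d = {'a': 31, 'b': 48}
After line 2 (d['c'] = 31 + 48): d = {'a': 31, 'b': 48, 'c': 79}
After line 3: d = {'a': 95, 'b': 48, 'c': 79}

{'a': 95, 'b': 48, 'c': 79}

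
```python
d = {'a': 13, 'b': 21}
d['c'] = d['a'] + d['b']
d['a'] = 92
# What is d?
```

After line 1: d = {'a': 13, 'b': 21}
After line 2 (d['c'] = 13 + 21): d = {'a': 13, 'b': 21, 'c': 34}
After line 3: d = {'a': 92, 'b': 21, 'c': 34}

{'a': 92, 'b': 21, 'c': 34}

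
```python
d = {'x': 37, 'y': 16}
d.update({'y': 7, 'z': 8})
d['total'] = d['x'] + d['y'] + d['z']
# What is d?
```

After line 1: d = {'x': 37, 'y': 16}
After line 2 (y overwritten, z added): d = {'x': 37, 'y': 7, 'z': 8}
After line 3 (total = 37 + 7 + 8 = 52): d = {'x': 37, 'y': 7, 'z': 8, 'total': 52}

{'x': 37, 'y': 7, 'z': 8, 'total': 52}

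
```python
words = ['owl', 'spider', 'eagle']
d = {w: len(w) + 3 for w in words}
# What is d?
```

{'owl': 6, 'spider': 9, 'eagle': 8}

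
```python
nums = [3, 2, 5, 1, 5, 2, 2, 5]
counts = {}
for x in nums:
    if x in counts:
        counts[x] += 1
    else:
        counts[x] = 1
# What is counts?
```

Initial: counts = {}, nums = [3, 2, 5, 1, 5, 2, 2, 5]
See 3: counts = {3: 1}
See 2: counts = {3: 1, 2: 1}
See 5: counts = {3: 1, 2: 1, 5: 1}
See 1: counts = {3: 1, 2: 1, 5: 1, 1: 1}
See 5: counts = {3: 1, 2: 1, 5: 2, 1: 1}
See 2: counts = {3: 1, 2: 2, 5: 2, 1: 1}
See 2: counts = {3: 1, 2: 3, 5: 2, 1: 1}
See 5: counts = {3: 1, 2: 3, 5: 3, 1: 1}

{3: 1, 2: 3, 5: 3, 1: 1}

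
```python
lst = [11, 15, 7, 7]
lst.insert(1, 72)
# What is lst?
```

[11, 72, 15, 7, 7]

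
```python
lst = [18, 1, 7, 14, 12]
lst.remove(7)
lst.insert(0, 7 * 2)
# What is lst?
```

After line 1: lst = [18, 1, 7, 14, 12]
After line 2 (remove first 7): lst = [18, 1, 14, 12]
After line 3 (insert 14 at index 0): lst = [14, 18, 1, 14, 12]

[14, 18, 1, 14, 12]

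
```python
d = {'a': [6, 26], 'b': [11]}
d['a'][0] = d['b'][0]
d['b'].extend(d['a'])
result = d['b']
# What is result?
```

After line 1: d = {'a': [6, 26], 'b': [11]}
After line 2 (a[0] = b[0] = 11): d = {'a': [11, 26], 'b': [11]}
After line 3 (b.extend(a) appends [11, 26]): d = {'a': [11, 26], 'b': [11, 11, 26]}
After line 4: result = d['b'] = [11, 11, 26]

[11, 11, 26]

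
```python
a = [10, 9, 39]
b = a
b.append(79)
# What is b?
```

After line 1: a = [10, 9, 39]
After line 2 (b = a is an alias, same object): a = [10, 9, 39], b = [10, 9, 39]
After line 3 (b.append mutates the shared list): a = [10, 9, 39, 79], b = [10, 9, 39, 79]

[10, 9, 39, 79]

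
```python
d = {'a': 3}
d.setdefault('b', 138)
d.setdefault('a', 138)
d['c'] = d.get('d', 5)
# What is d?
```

After line 1: d = {'a': 3}
After line 2 (setdefault adds 'b'=138): d = {'a': 3, 'b': 138}
After line 3 (setdefault 'a' no-op, already exists): d = {'a': 3, 'b': 138}
After line 4 (get('d', 5) returns default since 'd' not in d): d = {'a': 3, 'b': 138, 'c': 5}

{'a': 3, 'b': 138, 'c': 5}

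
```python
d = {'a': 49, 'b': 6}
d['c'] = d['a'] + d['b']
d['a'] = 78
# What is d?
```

After line 1: d = {'a': 49, 'b': 6}
After line 2 (d['c'] = 49 + 6): d = {'a': 49, 'b': 6, 'c': 55}
After line 3: d = {'a': 78, 'b': 6, 'c': 55}

{'a': 78, 'b': 6, 'c': 55}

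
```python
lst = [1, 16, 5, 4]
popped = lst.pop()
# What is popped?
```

4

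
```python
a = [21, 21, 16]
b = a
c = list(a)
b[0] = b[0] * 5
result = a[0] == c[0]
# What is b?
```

After line 1: a = [21, 21, 16]
After line 2 (b = a, alias): a = [21, 21, 16], b = [21, 21, 16]
After line 3 (c = list(a) is a copy, new object): c = [21, 21, 16]
After line 4 (b[0] = 21 * 5 = 105; mutates shared a/b): a = b = [105, 21, 16], c = [21, 21, 16]
After line 5 (a[0] = 105, c[0] = 21; result = False)

[105, 21, 16]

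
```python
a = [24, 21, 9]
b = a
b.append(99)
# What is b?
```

After line 1: a = [24, 21, 9]
After line 2 (b = a is an alias, same object): a = [24, 21, 9], b = [24, 21, 9]
After line 3 (b.append mutates the shared list): a = [24, 21, 9, 99], b = [24, 21, 9, 99]

[24, 21, 9, 99]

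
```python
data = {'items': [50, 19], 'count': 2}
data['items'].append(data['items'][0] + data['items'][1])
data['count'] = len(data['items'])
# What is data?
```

After line 1: data = {'items': [50, 19], 'count': 2}
After line 2 (append 50 + 19 = 69): data = {'items': [50, 19, 69], 'count': 2}
After line 3 (count = len(items) = 3): data = {'items': [50, 19, 69], 'count': 3}

{'items': [50, 19, 69], 'count': 3}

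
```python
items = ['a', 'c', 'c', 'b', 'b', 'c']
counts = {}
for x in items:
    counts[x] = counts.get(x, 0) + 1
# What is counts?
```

Initial: counts = {}, items = ['a', 'c', 'c', 'b', 'b', 'c']
See 'a': counts = {'a': 1}
See 'c': counts = {'a': 1, 'c': 1}
See 'c': counts = {'a': 1, 'c': 2}
See 'b': counts = {'a': 1, 'c': 2, 'b': 1}
See 'b': counts = {'a': 1, 'c': 2, 'b': 2}
See 'c': counts = {'a': 1, 'c': 3, 'b': 2}

{'a': 1, 'c': 3, 'b': 2}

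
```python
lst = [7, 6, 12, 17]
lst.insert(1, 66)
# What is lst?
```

[7, 66, 6, 12, 17]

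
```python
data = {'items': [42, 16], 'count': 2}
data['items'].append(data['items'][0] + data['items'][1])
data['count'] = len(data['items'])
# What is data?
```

After line 1: data = {'items': [42, 16], 'count': 2}
After line 2 (append 42 + 16 = 58): data = {'items': [42, 16, 58], 'count': 2}
After line 3 (count = len(items) = 3): data = {'items': [42, 16, 58], 'count': 3}

{'items': [42, 16, 58], 'count': 3}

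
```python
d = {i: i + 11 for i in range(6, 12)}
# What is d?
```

{6: 17, 7: 18, 8: 19, 9: 20, 10: 21, 11: 22}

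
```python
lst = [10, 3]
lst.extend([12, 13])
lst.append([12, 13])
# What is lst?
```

After line 1: lst = [10, 3]
After line 2 (extend unpacks [12, 13]): lst = [10, 3, 12, 13]
After line 3 (append adds [12, 13] as single element): lst = [10, 3, 12, 13, [12, 13]]

[10, 3, 12, 13, [12, 13]]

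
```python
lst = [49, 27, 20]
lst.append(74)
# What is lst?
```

[49, 27, 20, 74]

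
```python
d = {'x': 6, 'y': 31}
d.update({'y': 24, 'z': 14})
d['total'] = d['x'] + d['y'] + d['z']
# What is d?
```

After line 1: d = {'x': 6, 'y': 31}
After line 2 (y overwritten, z added): d = {'x': 6, 'y': 24, 'z': 14}
After line 3 (total = 6 + 24 + 14 = 44): d = {'x': 6, 'y': 24, 'z': 14, 'total': 44}

{'x': 6, 'y': 24, 'z': 14, 'total': 44}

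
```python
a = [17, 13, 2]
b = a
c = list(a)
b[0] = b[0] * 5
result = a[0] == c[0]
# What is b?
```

After line 1: a = [17, 13, 2]
After line 2 (b = a, alias): a = [17, 13, 2], b = [17, 13, 2]
After line 3 (c = list(a) is a copy, new object): c = [17, 13, 2]
After line 4 (b[0] = 17 * 5 = 85; mutates shared a/b): a = b = [85, 13, 2], c = [17, 13, 2]
After line 5 (a[0] = 85, c[0] = 17; result = False)

[85, 13, 2]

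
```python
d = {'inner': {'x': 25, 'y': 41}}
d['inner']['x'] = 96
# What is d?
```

After line 1: d = {'inner': {'x': 25, 'y': 41}}
After line 2 (inner x overwritten): d = {'inner': {'x': 96, 'y': 41}}

{'inner': {'x': 96, 'y': 41}}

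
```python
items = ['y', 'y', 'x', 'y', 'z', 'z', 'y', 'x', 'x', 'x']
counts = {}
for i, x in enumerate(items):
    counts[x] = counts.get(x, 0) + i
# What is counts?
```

Initial: counts = {}, items = ['y', 'y', 'x', 'y', 'z', 'z', 'y', 'x', 'x', 'x']
i=0, x='y': counts = {'y': 0}
i=1, x='y': counts = {'y': 1}
i=2, x='x': counts = {'y': 1, 'x': 2}
i=3, x='y': counts = {'y': 4, 'x': 2}
i=4, x='z': counts = {'y': 4, 'x': 2, 'z': 4}
i=5, x='z': counts = {'y': 4, 'x': 2, 'z': 9}
i=6, x='y': counts = {'y': 10, 'x': 2, 'z': 9}
i=7, x='x': counts = {'y': 10, 'x': 9, 'z': 9}
i=8, x='x': counts = {'y': 10, 'x': 17, 'z': 9}
i=9, x='x': counts = {'y': 10, 'x': 26, 'z': 9}

{'y': 10, 'x': 26, 'z': 9}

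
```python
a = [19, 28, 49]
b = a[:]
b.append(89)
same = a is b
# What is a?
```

After line 1: a = [19, 28, 49]
After line 2 (b = a[:] is a shallow copy, new object): a = [19, 28, 49], b = [19, 28, 49]
After line 3 (append only mutates b): a = [19, 28, 49], b = [19, 28, 49, 89]
After line 4 (same = a is b; different objects -> False): same = False

[19, 28, 49]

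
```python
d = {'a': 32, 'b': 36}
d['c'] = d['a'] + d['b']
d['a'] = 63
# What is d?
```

After line 1: d = {'a': 32, 'b': 36}
After line 2 (d['c'] = 32 + 36): d = {'a': 32, 'b': 36, 'c': 68}
After line 3: d = {'a': 63, 'b': 36, 'c': 68}

{'a': 63, 'b': 36, 'c': 68}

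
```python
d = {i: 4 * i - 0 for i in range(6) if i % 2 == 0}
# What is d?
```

{0: 0, 2: 8, 4: 16}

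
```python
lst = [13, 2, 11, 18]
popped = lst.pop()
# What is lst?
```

[13, 2, 11]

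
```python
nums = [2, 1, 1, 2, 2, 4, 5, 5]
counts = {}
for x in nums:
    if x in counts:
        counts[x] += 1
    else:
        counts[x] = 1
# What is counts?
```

Initial: counts = {}, nums = [2, 1, 1, 2, 2, 4, 5, 5]
See 2: counts = {2: 1}
See 1: counts = {2: 1, 1: 1}
See 1: counts = {2: 1, 1: 2}
See 2: counts = {2: 2, 1: 2}
See 2: counts = {2: 3, 1: 2}
See 4: counts = {2: 3, 1: 2, 4: 1}
See 5: counts = {2: 3, 1: 2, 4: 1, 5: 1}
See 5: counts = {2: 3, 1: 2, 4: 1, 5: 2}

{2: 3, 1: 2, 4: 1, 5: 2}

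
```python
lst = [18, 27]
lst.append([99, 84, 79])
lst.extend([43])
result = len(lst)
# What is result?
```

After line 1: lst = [18, 27]
After line 2 (append adds [99, 84, 79] as single element): lst = [18, 27, [99, 84, 79]]
After line 3 (extend unpacks [43], adds 43): lst = [18, 27, [99, 84, 79], 43]
After line 4: result = len(lst) = 4

4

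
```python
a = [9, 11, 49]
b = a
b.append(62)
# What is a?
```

After line 1: a = [9, 11, 49]
After line 2 (b = a is an alias, same object): a = [9, 11, 49], b = [9, 11, 49]
After line 3 (b.append mutates the shared list): a = [9, 11, 49, 62], b = [9, 11, 49, 62]

[9, 11, 49, 62]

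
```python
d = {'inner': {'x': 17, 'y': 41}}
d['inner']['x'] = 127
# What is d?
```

After line 1: d = {'inner': {'x': 17, 'y': 41}}
After line 2 (inner x overwritten): d = {'inner': {'x': 127, 'y': 41}}

{'inner': {'x': 127, 'y': 41}}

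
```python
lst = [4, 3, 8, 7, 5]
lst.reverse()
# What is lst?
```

[5, 7, 8, 3, 4]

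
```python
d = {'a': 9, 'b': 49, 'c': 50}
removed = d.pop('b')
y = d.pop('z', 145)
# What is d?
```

After line 1: d = {'a': 9, 'b': 49, 'c': 50}
After line 2 (pop 'b' returns 49): d = {'a': 9, 'c': 50}, removed = 49
After line 3 (pop 'z' missing, returns default 145): d = {'a': 9, 'c': 50}, y = 145

{'a': 9, 'c': 50}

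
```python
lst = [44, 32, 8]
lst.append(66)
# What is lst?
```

[44, 32, 8, 66]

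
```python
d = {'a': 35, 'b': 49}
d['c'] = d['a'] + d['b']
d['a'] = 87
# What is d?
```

After line 1: d = {'a': 35, 'b': 49}
After line 2 (d['c'] = 35 + 49): d = {'a': 35, 'b': 49, 'c': 84}
After line 3: d = {'a': 87, 'b': 49, 'c': 84}

{'a': 87, 'b': 49, 'c': 84}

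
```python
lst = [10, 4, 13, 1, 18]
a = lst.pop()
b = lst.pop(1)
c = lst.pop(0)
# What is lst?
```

After line 1: lst = [10, 4, 13, 1, 18]
After line 2 (pop() -> a = 18): lst = [10, 4, 13, 1]
After line 3 (pop(1) -> b = 4): lst = [10, 13, 1]
After line 4 (pop(0) -> c = 10): lst = [13, 1]

[13, 1]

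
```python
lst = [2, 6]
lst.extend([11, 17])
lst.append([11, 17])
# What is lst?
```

After line 1: lst = [2, 6]
After line 2 (extend unpacks [11, 17]): lst = [2, 6, 11, 17]
After line 3 (append adds [11, 17] as single element): lst = [2, 6, 11, 17, [11, 17]]

[2, 6, 11, 17, [11, 17]]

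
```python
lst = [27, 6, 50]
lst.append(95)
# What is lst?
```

[27, 6, 50, 95]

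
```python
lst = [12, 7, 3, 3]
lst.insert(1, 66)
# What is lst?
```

[12, 66, 7, 3, 3]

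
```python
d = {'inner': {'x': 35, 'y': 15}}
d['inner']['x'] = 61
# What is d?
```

After line 1: d = {'inner': {'x': 35, 'y': 15}}
After line 2 (inner x overwritten): d = {'inner': {'x': 61, 'y': 15}}

{'inner': {'x': 61, 'y': 15}}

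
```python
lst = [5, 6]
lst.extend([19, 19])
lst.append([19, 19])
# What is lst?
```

After line 1: lst = [5, 6]
After line 2 (extend unpacks [19, 19]): lst = [5, 6, 19, 19]
After line 3 (append adds [19, 19] as single element): lst = [5, 6, 19, 19, [19, 19]]

[5, 6, 19, 19, [19, 19]]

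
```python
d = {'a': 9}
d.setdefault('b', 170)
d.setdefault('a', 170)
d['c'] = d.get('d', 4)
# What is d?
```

After line 1: d = {'a': 9}
After line 2 (setdefault adds 'b'=170): d = {'a': 9, 'b': 170}
After line 3 (setdefault 'a' no-op, already exists): d = {'a': 9, 'b': 170}
After line 4 (get('d', 4) returns default since 'd' not in d): d = {'a': 9, 'b': 170, 'c': 4}

{'a': 9, 'b': 170, 'c': 4}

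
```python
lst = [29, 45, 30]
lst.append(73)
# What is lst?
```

[29, 45, 30, 73]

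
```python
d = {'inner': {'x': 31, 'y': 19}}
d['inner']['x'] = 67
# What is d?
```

After line 1: d = {'inner': {'x': 31, 'y': 19}}
After line 2 (inner x overwritten): d = {'inner': {'x': 67, 'y': 19}}

{'inner': {'x': 67, 'y': 19}}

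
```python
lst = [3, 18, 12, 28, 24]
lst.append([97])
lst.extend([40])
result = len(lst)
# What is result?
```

After line 1: lst = [3, 18, 12, 28, 24]
After line 2 (append adds [97] as single element): lst = [3, 18, 12, 28, 24, [97]]
After line 3 (extend unpacks [40], adds 40): lst = [3, 18, 12, 28, 24, [97], 40]
After line 4: result = len(lst) = 7

7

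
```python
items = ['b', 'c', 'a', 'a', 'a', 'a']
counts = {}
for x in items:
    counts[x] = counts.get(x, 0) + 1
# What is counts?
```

Initial: counts = {}, items = ['b', 'c', 'a', 'a', 'a', 'a']
See 'b': counts = {'b': 1}
See 'c': counts = {'b': 1, 'c': 1}
See 'a': counts = {'b': 1, 'c': 1, 'a': 1}
See 'a': counts = {'b': 1, 'c': 1, 'a': 2}
See 'a': counts = {'b': 1, 'c': 1, 'a': 3}
See 'a': counts = {'b': 1, 'c': 1, 'a': 4}

{'b': 1, 'c': 1, 'a': 4}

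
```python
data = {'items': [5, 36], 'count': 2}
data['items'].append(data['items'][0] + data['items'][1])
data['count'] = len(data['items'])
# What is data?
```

After line 1: data = {'items': [5, 36], 'count': 2}
After line 2 (append 5 + 36 = 41): data = {'items': [5, 36, 41], 'count': 2}
After line 3 (count = len(items) = 3): data = {'items': [5, 36, 41], 'count': 3}

{'items': [5, 36, 41], 'count': 3}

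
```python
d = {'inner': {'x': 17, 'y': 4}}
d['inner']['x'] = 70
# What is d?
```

After line 1: d = {'inner': {'x': 17, 'y': 4}}
After line 2 (inner x overwritten): d = {'inner': {'x': 70, 'y': 4}}

{'inner': {'x': 70, 'y': 4}}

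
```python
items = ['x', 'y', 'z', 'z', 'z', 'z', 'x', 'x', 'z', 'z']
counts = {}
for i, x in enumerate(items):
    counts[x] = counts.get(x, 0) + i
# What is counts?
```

Initial: counts = {}, items = ['x', 'y', 'z', 'z', 'z', 'z', 'x', 'x', 'z', 'z']
i=0, x='x': counts = {'x': 0}
i=1, x='y': counts = {'x': 0, 'y': 1}
i=2, x='z': counts = {'x': 0, 'y': 1, 'z': 2}
i=3, x='z': counts = {'x': 0, 'y': 1, 'z': 5}
i=4, x='z': counts = {'x': 0, 'y': 1, 'z': 9}
i=5, x='z': counts = {'x': 0, 'y': 1, 'z': 14}
i=6, x='x': counts = {'x': 6, 'y': 1, 'z': 14}
i=7, x='x': counts = {'x': 13, 'y': 1, 'z': 14}
i=8, x='z': counts = {'x': 13, 'y': 1, 'z': 22}
i=9, x='z': counts = {'x': 13, 'y': 1, 'z': 31}

{'x': 13, 'y': 1, 'z': 31}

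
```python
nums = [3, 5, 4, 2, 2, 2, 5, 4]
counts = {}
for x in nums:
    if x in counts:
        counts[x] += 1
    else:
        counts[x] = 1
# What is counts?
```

Initial: counts = {}, nums = [3, 5, 4, 2, 2, 2, 5, 4]
See 3: counts = {3: 1}
See 5: counts = {3: 1, 5: 1}
See 4: counts = {3: 1, 5: 1, 4: 1}
See 2: counts = {3: 1, 5: 1, 4: 1, 2: 1}
See 2: counts = {3: 1, 5: 1, 4: 1, 2: 2}
See 2: counts = {3: 1, 5: 1, 4: 1, 2: 3}
See 5: counts = {3: 1, 5: 2, 4: 1, 2: 3}
See 4: counts = {3: 1, 5: 2, 4: 2, 2: 3}

{3: 1, 5: 2, 4: 2, 2: 3}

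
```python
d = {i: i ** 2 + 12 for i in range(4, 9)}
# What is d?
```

{4: 28, 5: 37, 6: 48, 7: 61, 8: 76}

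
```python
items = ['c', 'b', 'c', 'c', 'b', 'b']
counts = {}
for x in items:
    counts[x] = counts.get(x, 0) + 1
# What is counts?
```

Initial: counts = {}, items = ['c', 'b', 'c', 'c', 'b', 'b']
See 'c': counts = {'c': 1}
See 'b': counts = {'c': 1, 'b': 1}
See 'c': counts = {'c': 2, 'b': 1}
See 'c': counts = {'c': 3, 'b': 1}
See 'b': counts = {'c': 3, 'b': 2}
See 'b': counts = {'c': 3, 'b': 3}

{'c': 3, 'b': 3}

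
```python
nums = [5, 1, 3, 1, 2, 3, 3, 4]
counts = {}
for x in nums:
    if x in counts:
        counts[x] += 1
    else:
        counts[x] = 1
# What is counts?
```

Initial: counts = {}, nums = [5, 1, 3, 1, 2, 3, 3, 4]
See 5: counts = {5: 1}
See 1: counts = {5: 1, 1: 1}
See 3: counts = {5: 1, 1: 1, 3: 1}
See 1: counts = {5: 1, 1: 2, 3: 1}
See 2: counts = {5: 1, 1: 2, 3: 1, 2: 1}
See 3: counts = {5: 1, 1: 2, 3: 2, 2: 1}
See 3: counts = {5: 1, 1: 2, 3: 3, 2: 1}
See 4: counts = {5: 1, 1: 2, 3: 3, 2: 1, 4: 1}

{5: 1, 1: 2, 3: 3, 2: 1, 4: 1}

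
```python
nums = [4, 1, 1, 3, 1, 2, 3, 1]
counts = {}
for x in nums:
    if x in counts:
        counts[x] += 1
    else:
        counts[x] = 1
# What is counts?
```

Initial: counts = {}, nums = [4, 1, 1, 3, 1, 2, 3, 1]
See 4: counts = {4: 1}
See 1: counts = {4: 1, 1: 1}
See 1: counts = {4: 1, 1: 2}
See 3: counts = {4: 1, 1: 2, 3: 1}
See 1: counts = {4: 1, 1: 3, 3: 1}
See 2: counts = {4: 1, 1: 3, 3: 1, 2: 1}
See 3: counts = {4: 1, 1: 3, 3: 2, 2: 1}
See 1: counts = {4: 1, 1: 4, 3: 2, 2: 1}

{4: 1, 1: 4, 3: 2, 2: 1}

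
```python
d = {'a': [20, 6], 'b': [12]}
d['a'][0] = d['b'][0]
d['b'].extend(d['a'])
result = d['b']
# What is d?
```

After line 1: d = {'a': [20, 6], 'b': [12]}
After line 2 (a[0] = b[0] = 12): d = {'a': [12, 6], 'b': [12]}
After line 3 (b.extend(a) appends [12, 6]): d = {'a': [12, 6], 'b': [12, 12, 6]}
After line 4: result = d['b'] = [12, 12, 6]

{'a': [12, 6], 'b': [12, 12, 6]}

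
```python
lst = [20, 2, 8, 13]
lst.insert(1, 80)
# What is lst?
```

[20, 80, 2, 8, 13]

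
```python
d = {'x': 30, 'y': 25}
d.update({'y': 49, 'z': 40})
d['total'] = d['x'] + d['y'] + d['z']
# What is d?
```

After line 1: d = {'x': 30, 'y': 25}
After line 2 (y overwritten, z added): d = {'x': 30, 'y': 49, 'z': 40}
After line 3 (total = 30 + 49 + 40 = 119): d = {'x': 30, 'y': 49, 'z': 40, 'total': 119}

{'x': 30, 'y': 49, 'z': 40, 'total': 119}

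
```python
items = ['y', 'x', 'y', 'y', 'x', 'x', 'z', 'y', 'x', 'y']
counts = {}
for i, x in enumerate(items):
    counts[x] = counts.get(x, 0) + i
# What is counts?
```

Initial: counts = {}, items = ['y', 'x', 'y', 'y', 'x', 'x', 'z', 'y', 'x', 'y']
i=0, x='y': counts = {'y': 0}
i=1, x='x': counts = {'y': 0, 'x': 1}
i=2, x='y': counts = {'y': 2, 'x': 1}
i=3, x='y': counts = {'y': 5, 'x': 1}
i=4, x='x': counts = {'y': 5, 'x': 5}
i=5, x='x': counts = {'y': 5, 'x': 10}
i=6, x='z': counts = {'y': 5, 'x': 10, 'z': 6}
i=7, x='y': counts = {'y': 12, 'x': 10, 'z': 6}
i=8, x='x': counts = {'y': 12, 'x': 18, 'z': 6}
i=9, x='y': counts = {'y': 21, 'x': 18, 'z': 6}

{'y': 21, 'x': 18, 'z': 6}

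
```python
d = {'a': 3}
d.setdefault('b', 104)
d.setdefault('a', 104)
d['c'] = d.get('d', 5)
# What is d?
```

After line 1: d = {'a': 3}
After line 2 (setdefault adds 'b'=104): d = {'a': 3, 'b': 104}
After line 3 (setdefault 'a' no-op, already exists): d = {'a': 3, 'b': 104}
After line 4 (get('d', 5) returns default since 'd' not in d): d = {'a': 3, 'b': 104, 'c': 5}

{'a': 3, 'b': 104, 'c': 5}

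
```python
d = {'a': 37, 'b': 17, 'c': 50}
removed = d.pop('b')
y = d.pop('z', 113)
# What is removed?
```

After line 1: d = {'a': 37, 'b': 17, 'c': 50}
After line 2 (pop 'b' returns 17): d = {'a': 37, 'c': 50}, removed = 17
After line 3 (pop 'z' missing, returns default 113): d = {'a': 37, 'c': 50}, y = 113

17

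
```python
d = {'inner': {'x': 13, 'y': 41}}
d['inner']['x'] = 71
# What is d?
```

After line 1: d = {'inner': {'x': 13, 'y': 41}}
After line 2 (inner x overwritten): d = {'inner': {'x': 71, 'y': 41}}

{'inner': {'x': 71, 'y': 41}}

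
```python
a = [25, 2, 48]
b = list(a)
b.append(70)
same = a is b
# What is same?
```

After line 1: a = [25, 2, 48]
After line 2 (b = list(a) is a shallow copy, new object): a = [25, 2, 48], b = [25, 2, 48]
After line 3 (append only mutates b): a = [25, 2, 48], b = [25, 2, 48, 70]
After line 4 (same = a is b; different objects -> False): same = False

False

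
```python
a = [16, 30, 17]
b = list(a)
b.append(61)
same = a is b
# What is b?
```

After line 1: a = [16, 30, 17]
After line 2 (b = list(a) is a shallow copy, new object): a = [16, 30, 17], b = [16, 30, 17]
After line 3 (append only mutates b): a = [16, 30, 17], b = [16, 30, 17, 61]
After line 4 (same = a is b; different objects -> False): same = False

[16, 30, 17, 61]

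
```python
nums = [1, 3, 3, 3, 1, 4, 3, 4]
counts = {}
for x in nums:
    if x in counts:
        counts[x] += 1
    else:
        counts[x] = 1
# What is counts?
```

Initial: counts = {}, nums = [1, 3, 3, 3, 1, 4, 3, 4]
See 1: counts = {1: 1}
See 3: counts = {1: 1, 3: 1}
See 3: counts = {1: 1, 3: 2}
See 3: counts = {1: 1, 3: 3}
See 1: counts = {1: 2, 3: 3}
See 4: counts = {1: 2, 3: 3, 4: 1}
See 3: counts = {1: 2, 3: 4, 4: 1}
See 4: counts = {1: 2, 3: 4, 4: 2}

{1: 2, 3: 4, 4: 2}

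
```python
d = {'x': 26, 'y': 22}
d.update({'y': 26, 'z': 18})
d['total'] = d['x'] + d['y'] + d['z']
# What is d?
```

After line 1: d = {'x': 26, 'y': 22}
After line 2 (y overwritten, z added): d = {'x': 26, 'y': 26, 'z': 18}
After line 3 (total = 26 + 26 + 18 = 70): d = {'x': 26, 'y': 26, 'z': 18, 'total': 70}

{'x': 26, 'y': 26, 'z': 18, 'total': 70}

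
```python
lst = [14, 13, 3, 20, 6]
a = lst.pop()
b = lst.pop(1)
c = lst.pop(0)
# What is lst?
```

After line 1: lst = [14, 13, 3, 20, 6]
After line 2 (pop() -> a = 6): lst = [14, 13, 3, 20]
After line 3 (pop(1) -> b = 13): lst = [14, 3, 20]
After line 4 (pop(0) -> c = 14): lst = [3, 20]

[3, 20]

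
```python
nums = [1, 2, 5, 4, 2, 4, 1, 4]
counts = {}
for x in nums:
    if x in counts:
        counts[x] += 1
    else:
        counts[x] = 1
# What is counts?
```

Initial: counts = {}, nums = [1, 2, 5, 4, 2, 4, 1, 4]
See 1: counts = {1: 1}
See 2: counts = {1: 1, 2: 1}
See 5: counts = {1: 1, 2: 1, 5: 1}
See 4: counts = {1: 1, 2: 1, 5: 1, 4: 1}
See 2: counts = {1: 1, 2: 2, 5: 1, 4: 1}
See 4: counts = {1: 1, 2: 2, 5: 1, 4: 2}
See 1: counts = {1: 2, 2: 2, 5: 1, 4: 2}
See 4: counts = {1: 2, 2: 2, 5: 1, 4: 3}

{1: 2, 2: 2, 5: 1, 4: 3}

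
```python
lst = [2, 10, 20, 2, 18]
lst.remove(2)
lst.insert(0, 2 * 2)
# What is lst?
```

After line 1: lst = [2, 10, 20, 2, 18]
After line 2 (remove first 2): lst = [10, 20, 2, 18]
After line 3 (insert 4 at index 0): lst = [4, 10, 20, 2, 18]

[4, 10, 20, 2, 18]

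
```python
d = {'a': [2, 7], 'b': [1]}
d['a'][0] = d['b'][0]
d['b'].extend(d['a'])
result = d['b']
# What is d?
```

After line 1: d = {'a': [2, 7], 'b': [1]}
After line 2 (a[0] = b[0] = 1): d = {'a': [1, 7], 'b': [1]}
After line 3 (b.extend(a) appends [1, 7]): d = {'a': [1, 7], 'b': [1, 1, 7]}
After line 4: result = d['b'] = [1, 1, 7]

{'a': [1, 7], 'b': [1, 1, 7]}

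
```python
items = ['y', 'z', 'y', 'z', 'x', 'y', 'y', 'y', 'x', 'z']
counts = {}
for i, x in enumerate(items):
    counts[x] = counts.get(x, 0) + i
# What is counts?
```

Initial: counts = {}, items = ['y', 'z', 'y', 'z', 'x', 'y', 'y', 'y', 'x', 'z']
i=0, x='y': counts = {'y': 0}
i=1, x='z': counts = {'y': 0, 'z': 1}
i=2, x='y': counts = {'y': 2, 'z': 1}
i=3, x='z': counts = {'y': 2, 'z': 4}
i=4, x='x': counts = {'y': 2, 'z': 4, 'x': 4}
i=5, x='y': counts = {'y': 7, 'z': 4, 'x': 4}
i=6, x='y': counts = {'y': 13, 'z': 4, 'x': 4}
i=7, x='y': counts = {'y': 20, 'z': 4, 'x': 4}
i=8, x='x': counts = {'y': 20, 'z': 4, 'x': 12}
i=9, x='z': counts = {'y': 20, 'z': 13, 'x': 12}

{'y': 20, 'z': 13, 'x': 12}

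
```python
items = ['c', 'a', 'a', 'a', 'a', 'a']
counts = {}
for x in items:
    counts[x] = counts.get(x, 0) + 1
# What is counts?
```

Initial: counts = {}, items = ['c', 'a', 'a', 'a', 'a', 'a']
See 'c': counts = {'c': 1}
See 'a': counts = {'c': 1, 'a': 1}
See 'a': counts = {'c': 1, 'a': 2}
See 'a': counts = {'c': 1, 'a': 3}
See 'a': counts = {'c': 1, 'a': 4}
See 'a': counts = {'c': 1, 'a': 5}

{'c': 1, 'a': 5}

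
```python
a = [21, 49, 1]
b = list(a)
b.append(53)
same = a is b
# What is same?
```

After line 1: a = [21, 49, 1]
After line 2 (b = list(a) is a shallow copy, new object): a = [21, 49, 1], b = [21, 49, 1]
After line 3 (append only mutates b): a = [21, 49, 1], b = [21, 49, 1, 53]
After line 4 (same = a is b; different objects -> False): same = False

False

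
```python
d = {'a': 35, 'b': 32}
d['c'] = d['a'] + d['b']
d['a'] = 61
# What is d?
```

After line 1: d = {'a': 35, 'b': 32}
After line 2 (d['c'] = 35 + 32): d = {'a': 35, 'b': 32, 'c': 67}
After line 3: d = {'a': 61, 'b': 32, 'c': 67}

{'a': 61, 'b': 32, 'c': 67}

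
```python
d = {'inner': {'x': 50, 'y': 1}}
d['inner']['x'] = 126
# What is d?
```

After line 1: d = {'inner': {'x': 50, 'y': 1}}
After line 2 (inner x overwritten): d = {'inner': {'x': 126, 'y': 1}}

{'inner': {'x': 126, 'y': 1}}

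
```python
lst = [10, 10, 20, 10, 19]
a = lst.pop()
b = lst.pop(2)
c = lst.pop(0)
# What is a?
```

After line 1: lst = [10, 10, 20, 10, 19]
After line 2 (pop() -> a = 19): lst = [10, 10, 20, 10]
After line 3 (pop(2) -> b = 20): lst = [10, 10, 10]
After line 4 (pop(0) -> c = 10): lst = [10, 10]

19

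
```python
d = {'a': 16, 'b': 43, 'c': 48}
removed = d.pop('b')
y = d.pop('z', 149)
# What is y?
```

After line 1: d = {'a': 16, 'b': 43, 'c': 48}
After line 2 (pop 'b' returns 43): d = {'a': 16, 'c': 48}, removed = 43
After line 3 (pop 'z' missing, returns default 149): d = {'a': 16, 'c': 48}, y = 149

149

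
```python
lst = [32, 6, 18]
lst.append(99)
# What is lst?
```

[32, 6, 18, 99]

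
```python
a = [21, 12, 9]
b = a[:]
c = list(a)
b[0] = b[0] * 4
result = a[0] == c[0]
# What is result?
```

After line 1: a = [21, 12, 9]
After line 2 (b = a[:], copy): a = [21, 12, 9], b = [21, 12, 9]
After line 3 (c = list(a) is a copy, new object): c = [21, 12, 9]
After line 4 (b[0] = 21 * 4 = 84; only b mutates (copy)): a = [21, 12, 9], b = [84, 12, 9], c = [21, 12, 9]
After line 5 (a[0] = 21, c[0] = 21; result = True)

True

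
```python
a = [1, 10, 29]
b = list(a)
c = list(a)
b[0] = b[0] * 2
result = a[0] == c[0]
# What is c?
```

After line 1: a = [1, 10, 29]
After line 2 (b = list(a), copy): a = [1, 10, 29], b = [1, 10, 29]
After line 3 (c = list(a) is a copy, new object): c = [1, 10, 29]
After line 4 (b[0] = 1 * 2 = 2; only b mutates (copy)): a = [1, 10, 29], b = [2, 10, 29], c = [1, 10, 29]
After line 5 (a[0] = 1, c[0] = 1; result = True)

[1, 10, 29]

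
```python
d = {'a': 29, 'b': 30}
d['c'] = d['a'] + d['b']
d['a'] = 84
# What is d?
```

After line 1: d = {'a': 29, 'b': 30}
After line 2 (d['c'] = 29 + 30): d = {'a': 29, 'b': 30, 'c': 59}
After line 3: d = {'a': 84, 'b': 30, 'c': 59}

{'a': 84, 'b': 30, 'c': 59}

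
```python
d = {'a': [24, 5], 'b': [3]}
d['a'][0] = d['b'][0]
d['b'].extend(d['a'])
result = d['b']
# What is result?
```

After line 1: d = {'a': [24, 5], 'b': [3]}
After line 2 (a[0] = b[0] = 3): d = {'a': [3, 5], 'b': [3]}
After line 3 (b.extend(a) appends [3, 5]): d = {'a': [3, 5], 'b': [3, 3, 5]}
After line 4: result = d['b'] = [3, 3, 5]

[3, 3, 5]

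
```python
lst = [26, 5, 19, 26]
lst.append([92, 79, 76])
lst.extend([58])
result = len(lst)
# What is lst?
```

After line 1: lst = [26, 5, 19, 26]
After line 2 (append adds [92, 79, 76] as single element): lst = [26, 5, 19, 26, [92, 79, 76]]
After line 3 (extend unpacks [58], adds 58): lst = [26, 5, 19, 26, [92, 79, 76], 58]
After line 4: result = len(lst) = 6

[26, 5, 19, 26, [92, 79, 76], 58]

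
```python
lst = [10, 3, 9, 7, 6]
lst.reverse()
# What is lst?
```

[6, 7, 9, 3, 10]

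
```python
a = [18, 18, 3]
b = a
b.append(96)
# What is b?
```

After line 1: a = [18, 18, 3]
After line 2 (b = a is an alias, same object): a = [18, 18, 3], b = [18, 18, 3]
After line 3 (b.append mutates the shared list): a = [18, 18, 3, 96], b = [18, 18, 3, 96]

[18, 18, 3, 96]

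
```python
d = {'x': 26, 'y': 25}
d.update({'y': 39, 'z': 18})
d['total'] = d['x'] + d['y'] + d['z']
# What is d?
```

After line 1: d = {'x': 26, 'y': 25}
After line 2 (y overwritten, z added): d = {'x': 26, 'y': 39, 'z': 18}
After line 3 (total = 26 + 39 + 18 = 83): d = {'x': 26, 'y': 39, 'z': 18, 'total': 83}

{'x': 26, 'y': 39, 'z': 18, 'total': 83}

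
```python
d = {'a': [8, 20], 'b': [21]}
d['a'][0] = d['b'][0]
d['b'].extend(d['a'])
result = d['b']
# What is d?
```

After line 1: d = {'a': [8, 20], 'b': [21]}
After line 2 (a[0] = b[0] = 21): d = {'a': [21, 20], 'b': [21]}
After line 3 (b.extend(a) appends [21, 20]): d = {'a': [21, 20], 'b': [21, 21, 20]}
After line 4: result = d['b'] = [21, 21, 20]

{'a': [21, 20], 'b': [21, 21, 20]}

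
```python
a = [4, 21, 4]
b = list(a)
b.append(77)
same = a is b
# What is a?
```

After line 1: a = [4, 21, 4]
After line 2 (b = list(a) is a shallow copy, new object): a = [4, 21, 4], b = [4, 21, 4]
After line 3 (append only mutates b): a = [4, 21, 4], b = [4, 21, 4, 77]
After line 4 (same = a is b; different objects -> False): same = False

[4, 21, 4]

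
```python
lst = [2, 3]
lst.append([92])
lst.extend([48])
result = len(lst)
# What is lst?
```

After line 1: lst = [2, 3]
After line 2 (append adds [92] as single element): lst = [2, 3, [92]]
After line 3 (extend unpacks [48], adds 48): lst = [2, 3, [92], 48]
After line 4: result = len(lst) = 4

[2, 3, [92], 48]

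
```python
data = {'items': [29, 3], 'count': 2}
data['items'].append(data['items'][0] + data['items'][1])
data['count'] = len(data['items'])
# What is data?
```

After line 1: data = {'items': [29, 3], 'count': 2}
After line 2 (append 29 + 3 = 32): data = {'items': [29, 3, 32], 'count': 2}
After line 3 (count = len(items) = 3): data = {'items': [29, 3, 32], 'count': 3}

{'items': [29, 3, 32], 'count': 3}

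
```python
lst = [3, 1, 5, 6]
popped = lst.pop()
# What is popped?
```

6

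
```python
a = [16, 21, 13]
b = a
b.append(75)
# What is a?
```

After line 1: a = [16, 21, 13]
After line 2 (b = a is an alias, same object): a = [16, 21, 13], b = [16, 21, 13]
After line 3 (b.append mutates the shared list): a = [16, 21, 13, 75], b = [16, 21, 13, 75]

[16, 21, 13, 75]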